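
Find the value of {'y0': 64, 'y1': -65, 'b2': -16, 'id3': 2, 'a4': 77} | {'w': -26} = {'y0': 64, 'y1': -65, 'b2': -16, 'id3': 2, 'a4': 77, 'w': -26}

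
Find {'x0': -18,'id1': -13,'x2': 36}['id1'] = -13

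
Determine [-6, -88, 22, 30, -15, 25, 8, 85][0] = -6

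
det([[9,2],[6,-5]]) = -57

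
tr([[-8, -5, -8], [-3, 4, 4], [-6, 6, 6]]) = 2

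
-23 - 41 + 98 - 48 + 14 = 0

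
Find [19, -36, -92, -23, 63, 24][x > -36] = [19, -23, 63, 24]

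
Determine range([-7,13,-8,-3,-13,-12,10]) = 26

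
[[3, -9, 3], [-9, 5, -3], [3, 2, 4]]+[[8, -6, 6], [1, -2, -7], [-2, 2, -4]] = [[11, -15, 9], [-8, 3, -10], [1, 4, 0]]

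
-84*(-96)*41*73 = 24135552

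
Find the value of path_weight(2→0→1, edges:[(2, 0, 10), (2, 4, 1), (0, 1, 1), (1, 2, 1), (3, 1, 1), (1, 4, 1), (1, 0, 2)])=11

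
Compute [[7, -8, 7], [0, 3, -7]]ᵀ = [[7, 0], [-8, 3], [7, -7]]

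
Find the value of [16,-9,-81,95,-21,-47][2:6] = [-81, 95, -21, -47]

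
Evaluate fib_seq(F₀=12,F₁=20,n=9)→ F_2 = F_1 + F_0 = 32
F_3 = F_2 + F_1 = 52
F_4 = F_3 + F_2 = 84
...
= [12, 20, 32, 52, 84, 136, 220, 356, 576]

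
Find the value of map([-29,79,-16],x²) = [841, 6241, 256]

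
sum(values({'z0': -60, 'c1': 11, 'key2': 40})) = (-60) + 11 + 40
= -9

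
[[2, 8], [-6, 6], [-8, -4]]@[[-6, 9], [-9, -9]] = [[-84, -54], [-18, -108], [84, -36]]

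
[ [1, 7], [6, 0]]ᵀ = [[1, 6], [7, 0]]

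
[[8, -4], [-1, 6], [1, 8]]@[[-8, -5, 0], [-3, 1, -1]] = C[0][0] = (8)*(-8) + (-4)*(-3) = -52
C[0][1] = (8)*(-5) + (-4)*(1) = -44
C[0][2] = (8)*(0) + (-4)*(-1) = 4
C[1][0] = (-1)*(-8) + (6)*(-3) = -10
C[1][1] = (-1)*(-5) + (6)*(1) = 11
C[1][2] = (-1)*(0) + (6)*(-1) = -6
... (3 more cells)
= [[-52, -44, 4], [-10, 11, -6], [-32, 3, -8]]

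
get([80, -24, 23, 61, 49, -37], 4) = 49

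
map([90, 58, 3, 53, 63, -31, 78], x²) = (90)²=8100, (58)²=3364, (3)²=9, (53)²=2809, (63)²=3969, (-31)²=961, (78)²=6084
= [8100, 3364, 9, 2809, 3969, 961, 6084]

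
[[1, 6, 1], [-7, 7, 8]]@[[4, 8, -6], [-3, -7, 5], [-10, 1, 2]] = [[-24, -33, 26], [-129, -97, 93]]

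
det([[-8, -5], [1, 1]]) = (-8)*(1) - (-5)*(1)
= -3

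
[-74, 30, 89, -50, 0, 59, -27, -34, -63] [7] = -34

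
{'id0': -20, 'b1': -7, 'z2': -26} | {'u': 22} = {'id0': -20, 'b1': -7, 'z2': -26, 'u': 22}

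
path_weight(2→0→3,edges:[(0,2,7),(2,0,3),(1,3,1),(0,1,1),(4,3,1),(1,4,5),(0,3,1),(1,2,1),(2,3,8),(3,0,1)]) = 4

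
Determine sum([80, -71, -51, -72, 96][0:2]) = 9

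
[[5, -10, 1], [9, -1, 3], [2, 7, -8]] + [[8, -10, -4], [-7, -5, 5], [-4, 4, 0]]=[[13, -20, -3], [2, -6, 8], [-2, 11, -8]]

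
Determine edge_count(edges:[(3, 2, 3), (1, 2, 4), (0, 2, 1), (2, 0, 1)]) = 4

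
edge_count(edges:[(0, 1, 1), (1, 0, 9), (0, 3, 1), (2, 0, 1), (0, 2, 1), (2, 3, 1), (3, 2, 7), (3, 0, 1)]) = 8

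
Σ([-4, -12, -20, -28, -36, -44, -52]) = -196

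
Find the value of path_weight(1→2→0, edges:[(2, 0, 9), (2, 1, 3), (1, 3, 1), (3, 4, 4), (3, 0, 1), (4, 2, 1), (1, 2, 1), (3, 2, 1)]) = 10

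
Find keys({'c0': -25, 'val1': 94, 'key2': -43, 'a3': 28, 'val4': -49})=['c0', 'val1', 'key2', 'a3', 'val4']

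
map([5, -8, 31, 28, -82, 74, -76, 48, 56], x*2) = 5*2=10, -8*2=-16, 31*2=62, 28*2=56, -82*2=-164, 74*2=148, -76*2=-152, 48*2=96, 56*2=112
= [10, -16, 62, 56, -164, 148, -152, 96, 112]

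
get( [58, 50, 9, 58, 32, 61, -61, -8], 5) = 61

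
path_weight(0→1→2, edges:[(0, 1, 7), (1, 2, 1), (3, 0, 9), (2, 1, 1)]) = 8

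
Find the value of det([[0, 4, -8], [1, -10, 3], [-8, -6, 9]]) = (1)*(0)*det([[-10, 3], [-6, 9]]) + (-1)*(4)*det([[1, 3], [-8, 9]]) + (1)*(-8)*det([[1, -10], [-8, -6]])
= 0 + -132 + 688
= 556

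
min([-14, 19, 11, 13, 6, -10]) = -14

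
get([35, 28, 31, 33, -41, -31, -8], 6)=-8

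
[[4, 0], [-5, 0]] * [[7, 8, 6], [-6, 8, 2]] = C[0][0] = (4)*(7) + (0)*(-6) = 28
C[0][1] = (4)*(8) + (0)*(8) = 32
C[0][2] = (4)*(6) + (0)*(2) = 24
C[1][0] = (-5)*(7) + (0)*(-6) = -35
C[1][1] = (-5)*(8) + (0)*(8) = -40
C[1][2] = (-5)*(6) + (0)*(2) = -30
= [[28, 32, 24], [-35, -40, -30]]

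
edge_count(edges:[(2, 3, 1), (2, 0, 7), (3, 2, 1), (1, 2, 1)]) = 4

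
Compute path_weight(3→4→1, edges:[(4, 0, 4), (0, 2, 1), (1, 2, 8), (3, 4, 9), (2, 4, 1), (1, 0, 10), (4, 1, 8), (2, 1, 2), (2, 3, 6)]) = 17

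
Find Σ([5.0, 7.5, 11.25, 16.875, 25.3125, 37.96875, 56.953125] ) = 5.0 + 7.5 + 11.25 + 16.875 + 25.3125 + 37.96875 + 56.953125
= 160.859375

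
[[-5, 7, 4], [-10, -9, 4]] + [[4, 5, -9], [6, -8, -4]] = [[-1, 12, -5], [-4, -17, 0]]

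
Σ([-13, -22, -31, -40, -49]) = (-13) + (-22) + (-31) + (-40) + (-49)
= -155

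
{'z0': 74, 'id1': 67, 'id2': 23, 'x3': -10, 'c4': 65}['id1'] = 67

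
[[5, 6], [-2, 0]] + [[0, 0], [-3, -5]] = [[5, 6], [-5, -5]]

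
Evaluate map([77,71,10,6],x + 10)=77+10=87, 71+10=81, 10+10=20, 6+10=16
= [87, 81, 20, 16]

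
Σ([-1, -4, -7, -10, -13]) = (-1) + (-4) + (-7) + (-10) + (-13)
= -35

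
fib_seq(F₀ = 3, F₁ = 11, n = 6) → [3, 11, 14, 25, 39, 64]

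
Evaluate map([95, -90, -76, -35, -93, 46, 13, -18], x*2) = 95*2=190, -90*2=-180, -76*2=-152, -35*2=-70, -93*2=-186, 46*2=92, 13*2=26, -18*2=-36
= [190, -180, -152, -70, -186, 92, 26, -36]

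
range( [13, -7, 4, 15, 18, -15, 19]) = 34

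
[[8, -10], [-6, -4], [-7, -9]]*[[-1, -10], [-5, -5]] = C[0][0] = (8)*(-1) + (-10)*(-5) = 42
C[0][1] = (8)*(-10) + (-10)*(-5) = -30
C[1][0] = (-6)*(-1) + (-4)*(-5) = 26
C[1][1] = (-6)*(-10) + (-4)*(-5) = 80
C[2][0] = (-7)*(-1) + (-9)*(-5) = 52
C[2][1] = (-7)*(-10) + (-9)*(-5) = 115
= [[42, -30], [26, 80], [52, 115]]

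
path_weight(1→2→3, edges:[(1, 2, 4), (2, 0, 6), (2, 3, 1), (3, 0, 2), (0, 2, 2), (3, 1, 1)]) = w(1→2)=4 + w(2→3)=1
= 5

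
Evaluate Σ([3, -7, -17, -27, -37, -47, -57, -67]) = -256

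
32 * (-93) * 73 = -217248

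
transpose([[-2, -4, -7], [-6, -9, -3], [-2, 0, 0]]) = [[-2, -6, -2], [-4, -9, 0], [-7, -3, 0]]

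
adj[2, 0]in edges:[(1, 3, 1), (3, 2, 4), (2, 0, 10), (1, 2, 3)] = 10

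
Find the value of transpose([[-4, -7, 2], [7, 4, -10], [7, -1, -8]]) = [[-4, 7, 7], [-7, 4, -1], [2, -10, -8]]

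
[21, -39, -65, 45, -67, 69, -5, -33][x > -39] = keep x where x > -39: 21✓, -39✗, -65✗, 45✓, -67✗, 69✓, -5✓, -33✓
= [21, 45, 69, -5, -33]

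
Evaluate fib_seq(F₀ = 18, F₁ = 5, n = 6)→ F_2 = F_1 + F_0 = 23
F_3 = F_2 + F_1 = 28
F_4 = F_3 + F_2 = 51
...
= [18, 5, 23, 28, 51, 79]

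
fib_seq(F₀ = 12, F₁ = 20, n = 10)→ [12, 20, 32, 52, 84, 136, 220, 356, 576, 932]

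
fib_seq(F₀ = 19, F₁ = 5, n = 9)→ F_2 = F_1 + F_0 = 24
F_3 = F_2 + F_1 = 29
F_4 = F_3 + F_2 = 53
...
= [19, 5, 24, 29, 53, 82, 135, 217, 352]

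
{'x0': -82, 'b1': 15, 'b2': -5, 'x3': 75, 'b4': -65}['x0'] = -82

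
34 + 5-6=33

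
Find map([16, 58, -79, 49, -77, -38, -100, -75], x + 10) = 16+10=26, 58+10=68, -79+10=-69, 49+10=59, -77+10=-67, -38+10=-28, -100+10=-90, -75+10=-65
= [26, 68, -69, 59, -67, -28, -90, -65]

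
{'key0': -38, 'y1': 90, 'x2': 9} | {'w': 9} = {'key0': -38, 'y1': 90, 'x2': 9, 'w': 9}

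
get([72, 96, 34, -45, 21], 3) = -45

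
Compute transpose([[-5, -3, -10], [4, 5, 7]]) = [[-5, 4], [-3, 5], [-10, 7]]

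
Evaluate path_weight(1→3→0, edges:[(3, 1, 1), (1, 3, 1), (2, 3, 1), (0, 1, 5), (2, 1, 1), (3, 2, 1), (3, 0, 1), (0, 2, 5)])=w(1→3)=1 + w(3→0)=1
= 2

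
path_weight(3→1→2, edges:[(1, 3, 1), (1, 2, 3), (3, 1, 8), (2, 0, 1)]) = w(3→1)=8 + w(1→2)=3
= 11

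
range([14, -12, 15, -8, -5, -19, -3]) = 34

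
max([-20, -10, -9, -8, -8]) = -8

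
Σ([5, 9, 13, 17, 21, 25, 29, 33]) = 152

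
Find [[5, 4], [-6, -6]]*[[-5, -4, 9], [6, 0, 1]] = C[0][0] = (5)*(-5) + (4)*(6) = -1
C[0][1] = (5)*(-4) + (4)*(0) = -20
C[0][2] = (5)*(9) + (4)*(1) = 49
C[1][0] = (-6)*(-5) + (-6)*(6) = -6
C[1][1] = (-6)*(-4) + (-6)*(0) = 24
C[1][2] = (-6)*(9) + (-6)*(1) = -60
= [[-1, -20, 49], [-6, 24, -60]]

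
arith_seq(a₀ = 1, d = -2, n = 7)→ [1, -1, -3, -5, -7, -9, -11]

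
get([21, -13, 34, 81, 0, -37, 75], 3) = 81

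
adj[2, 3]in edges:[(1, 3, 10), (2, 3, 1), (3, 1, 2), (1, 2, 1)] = 1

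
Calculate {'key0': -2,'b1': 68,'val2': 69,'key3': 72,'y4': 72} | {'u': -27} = {'key0': -2, 'b1': 68, 'val2': 69, 'key3': 72, 'y4': 72, 'u': -27}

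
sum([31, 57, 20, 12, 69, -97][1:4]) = slice → [57, 20, 12]
57 + 20 + 12
= 89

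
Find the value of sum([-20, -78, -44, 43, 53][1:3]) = slice → [-78, -44]
(-78) + (-44)
= -122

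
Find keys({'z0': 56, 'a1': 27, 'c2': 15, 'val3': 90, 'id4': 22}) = ['z0', 'a1', 'c2', 'val3', 'id4']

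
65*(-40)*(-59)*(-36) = -5522400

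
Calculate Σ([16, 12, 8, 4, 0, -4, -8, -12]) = 16 + 12 + 8 + 4 + 0 + (-4) + (-8) + (-12)
= 16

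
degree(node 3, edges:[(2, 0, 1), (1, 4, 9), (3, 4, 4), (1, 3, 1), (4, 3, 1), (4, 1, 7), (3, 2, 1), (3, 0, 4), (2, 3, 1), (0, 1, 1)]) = 6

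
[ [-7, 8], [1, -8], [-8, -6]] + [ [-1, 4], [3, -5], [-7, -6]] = [[-8, 12], [4, -13], [-15, -12]]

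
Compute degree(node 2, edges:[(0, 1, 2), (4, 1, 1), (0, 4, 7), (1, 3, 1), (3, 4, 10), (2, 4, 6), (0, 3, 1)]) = 1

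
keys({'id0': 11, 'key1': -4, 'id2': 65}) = ['id0', 'key1', 'id2']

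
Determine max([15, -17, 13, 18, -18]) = 18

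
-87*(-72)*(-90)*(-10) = 5637600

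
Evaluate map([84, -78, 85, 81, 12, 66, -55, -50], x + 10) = [94, -68, 95, 91, 22, 76, -45, -40]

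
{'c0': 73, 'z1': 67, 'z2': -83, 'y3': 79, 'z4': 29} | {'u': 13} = {'c0': 73, 'z1': 67, 'z2': -83, 'y3': 79, 'z4': 29, 'u': 13}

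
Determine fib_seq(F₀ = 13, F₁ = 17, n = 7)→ [13, 17, 30, 47, 77, 124, 201]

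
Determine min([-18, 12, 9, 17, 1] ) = -18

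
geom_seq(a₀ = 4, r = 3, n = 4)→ a_0 = 4*3^0 = 4
a_1 = 4*3^1 = 12
a_2 = 4*3^2 = 36
...
= [4, 12, 36, 108]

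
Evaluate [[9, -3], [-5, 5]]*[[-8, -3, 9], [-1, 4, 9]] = C[0][0] = (9)*(-8) + (-3)*(-1) = -69
C[0][1] = (9)*(-3) + (-3)*(4) = -39
C[0][2] = (9)*(9) + (-3)*(9) = 54
C[1][0] = (-5)*(-8) + (5)*(-1) = 35
C[1][1] = (-5)*(-3) + (5)*(4) = 35
C[1][2] = (-5)*(9) + (5)*(9) = 0
= [[-69, -39, 54], [35, 35, 0]]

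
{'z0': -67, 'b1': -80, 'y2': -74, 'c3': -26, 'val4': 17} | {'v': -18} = {'z0': -67, 'b1': -80, 'y2': -74, 'c3': -26, 'val4': 17, 'v': -18}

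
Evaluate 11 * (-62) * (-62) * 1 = 42284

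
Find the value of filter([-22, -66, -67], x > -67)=keep x where x > -67: -22✓, -66✓, -67✗
= [-22, -66]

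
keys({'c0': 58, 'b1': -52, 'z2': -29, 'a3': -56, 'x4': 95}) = ['c0', 'b1', 'z2', 'a3', 'x4']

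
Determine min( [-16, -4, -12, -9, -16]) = -16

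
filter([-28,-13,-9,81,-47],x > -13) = keep x where x > -13: -28✗, -13✗, -9✓, 81✓, -47✗
= [-9, 81]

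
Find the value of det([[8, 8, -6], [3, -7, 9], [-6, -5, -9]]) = 990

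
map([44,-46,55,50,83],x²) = (44)²=1936, (-46)²=2116, (55)²=3025, (50)²=2500, (83)²=6889
= [1936, 2116, 3025, 2500, 6889]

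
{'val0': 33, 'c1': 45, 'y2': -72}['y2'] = -72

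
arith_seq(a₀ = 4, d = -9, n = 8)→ [4, -5, -14, -23, -32, -41, -50, -59]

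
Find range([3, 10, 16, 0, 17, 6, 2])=17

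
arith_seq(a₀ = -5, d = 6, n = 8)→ [-5, 1, 7, 13, 19, 25, 31, 37]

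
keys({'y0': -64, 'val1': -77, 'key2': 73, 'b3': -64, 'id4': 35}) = ['y0', 'val1', 'key2', 'b3', 'id4']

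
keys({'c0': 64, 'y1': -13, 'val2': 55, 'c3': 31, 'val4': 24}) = ['c0', 'y1', 'val2', 'c3', 'val4']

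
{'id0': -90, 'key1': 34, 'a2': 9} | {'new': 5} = {'id0': -90, 'key1': 34, 'a2': 9, 'new': 5}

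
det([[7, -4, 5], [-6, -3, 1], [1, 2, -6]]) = (1)*(7)*det([[-3, 1], [2, -6]]) + (-1)*(-4)*det([[-6, 1], [1, -6]]) + (1)*(5)*det([[-6, -3], [1, 2]])
= 112 + 140 + -45
= 207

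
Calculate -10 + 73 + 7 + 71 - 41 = 100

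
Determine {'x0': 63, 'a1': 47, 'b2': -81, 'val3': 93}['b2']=-81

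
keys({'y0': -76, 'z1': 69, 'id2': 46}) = ['y0', 'z1', 'id2']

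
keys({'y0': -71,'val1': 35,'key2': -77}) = ['y0', 'val1', 'key2']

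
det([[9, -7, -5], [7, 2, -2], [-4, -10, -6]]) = (1)*(9)*det([[2, -2], [-10, -6]]) + (-1)*(-7)*det([[7, -2], [-4, -6]]) + (1)*(-5)*det([[7, 2], [-4, -10]])
= -288 + -350 + 310
= -328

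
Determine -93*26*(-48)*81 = 9401184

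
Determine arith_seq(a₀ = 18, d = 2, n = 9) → a_0 = 18 + 0*2 = 18
a_1 = 18 + 1*2 = 20
a_2 = 18 + 2*2 = 22
...
= [18, 20, 22, 24, 26, 28, 30, 32, 34]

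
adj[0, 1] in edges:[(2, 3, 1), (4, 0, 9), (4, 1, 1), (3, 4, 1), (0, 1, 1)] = 1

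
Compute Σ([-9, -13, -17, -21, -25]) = (-9) + (-13) + (-17) + (-21) + (-25)
= -85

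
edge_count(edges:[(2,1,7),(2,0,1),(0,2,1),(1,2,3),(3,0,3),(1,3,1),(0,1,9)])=7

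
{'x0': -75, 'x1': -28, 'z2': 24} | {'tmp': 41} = {'x0': -75, 'x1': -28, 'z2': 24, 'tmp': 41}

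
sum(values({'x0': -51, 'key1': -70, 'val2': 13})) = (-51) + (-70) + 13
= -108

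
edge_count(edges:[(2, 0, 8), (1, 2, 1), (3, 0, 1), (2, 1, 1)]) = 4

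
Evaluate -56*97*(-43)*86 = 20087536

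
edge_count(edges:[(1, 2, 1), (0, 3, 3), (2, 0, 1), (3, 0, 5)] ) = 4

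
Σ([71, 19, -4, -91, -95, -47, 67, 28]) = -52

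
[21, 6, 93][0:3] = [21, 6, 93]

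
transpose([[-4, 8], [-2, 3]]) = [[-4, -2], [8, 3]]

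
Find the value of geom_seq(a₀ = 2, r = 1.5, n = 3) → [2.0, 3.0, 4.5]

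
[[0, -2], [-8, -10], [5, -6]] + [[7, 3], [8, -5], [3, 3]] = [[7, 1], [0, -15], [8, -3]]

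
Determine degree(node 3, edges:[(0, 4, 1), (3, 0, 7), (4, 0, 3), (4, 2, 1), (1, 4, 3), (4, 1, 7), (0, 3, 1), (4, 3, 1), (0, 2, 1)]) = incident: (3,0), (0,3), (4,3)
= 3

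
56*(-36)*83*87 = -14557536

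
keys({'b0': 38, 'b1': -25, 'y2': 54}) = ['b0', 'b1', 'y2']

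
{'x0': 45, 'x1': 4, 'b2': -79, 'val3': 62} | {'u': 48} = {'x0': 45, 'x1': 4, 'b2': -79, 'val3': 62, 'u': 48}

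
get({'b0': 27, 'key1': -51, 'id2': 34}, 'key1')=-51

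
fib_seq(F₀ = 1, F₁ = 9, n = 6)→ F_2 = F_1 + F_0 = 10
F_3 = F_2 + F_1 = 19
F_4 = F_3 + F_2 = 29
...
= [1, 9, 10, 19, 29, 48]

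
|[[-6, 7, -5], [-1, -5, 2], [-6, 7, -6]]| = (1)*(-6)*det([[-5, 2], [7, -6]]) + (-1)*(7)*det([[-1, 2], [-6, -6]]) + (1)*(-5)*det([[-1, -5], [-6, 7]])
= -96 + -126 + 185
= -37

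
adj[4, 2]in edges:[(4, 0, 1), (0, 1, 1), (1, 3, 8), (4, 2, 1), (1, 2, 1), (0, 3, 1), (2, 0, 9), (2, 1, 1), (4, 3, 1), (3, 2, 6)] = 1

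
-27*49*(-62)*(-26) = -2132676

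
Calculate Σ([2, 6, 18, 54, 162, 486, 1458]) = 2 + 6 + 18 + 54 + 162 + 486 + 1458
= 2186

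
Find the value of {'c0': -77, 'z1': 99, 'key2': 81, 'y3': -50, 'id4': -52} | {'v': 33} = {'c0': -77, 'z1': 99, 'key2': 81, 'y3': -50, 'id4': -52, 'v': 33}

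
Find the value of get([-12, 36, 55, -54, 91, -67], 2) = 55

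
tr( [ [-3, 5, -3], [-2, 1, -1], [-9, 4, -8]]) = -10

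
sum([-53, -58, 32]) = (-53) + (-58) + 32
= -79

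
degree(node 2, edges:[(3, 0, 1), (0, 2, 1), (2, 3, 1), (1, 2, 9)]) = incident: (0,2), (2,3), (1,2)
= 3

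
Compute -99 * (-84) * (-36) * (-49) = 14669424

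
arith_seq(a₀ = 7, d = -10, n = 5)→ a_0 = 7 + 0*-10 = 7
a_1 = 7 + 1*-10 = -3
a_2 = 7 + 2*-10 = -13
...
= [7, -3, -13, -23, -33]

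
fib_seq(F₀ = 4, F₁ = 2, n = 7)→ [4, 2, 6, 8, 14, 22, 36]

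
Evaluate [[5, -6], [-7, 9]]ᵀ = [[5, -7], [-6, 9]]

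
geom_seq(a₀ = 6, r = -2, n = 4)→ a_0 = 6*(-2)^0 = 6
a_1 = 6*(-2)^1 = -12
a_2 = 6*(-2)^2 = 24
...
= [6, -12, 24, -48]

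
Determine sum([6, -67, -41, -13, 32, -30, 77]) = -36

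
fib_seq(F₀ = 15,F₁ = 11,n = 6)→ [15, 11, 26, 37, 63, 100]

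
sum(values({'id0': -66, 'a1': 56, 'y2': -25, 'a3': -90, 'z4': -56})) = -181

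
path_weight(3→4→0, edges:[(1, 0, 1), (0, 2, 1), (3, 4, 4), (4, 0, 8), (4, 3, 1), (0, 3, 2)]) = 12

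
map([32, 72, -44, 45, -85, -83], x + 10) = [42, 82, -34, 55, -75, -73]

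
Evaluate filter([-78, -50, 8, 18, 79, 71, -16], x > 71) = keep x where x > 71: -78✗, -50✗, 8✗, 18✗, 79✓, 71✗, -16✗
= [79]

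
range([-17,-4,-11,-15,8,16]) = 33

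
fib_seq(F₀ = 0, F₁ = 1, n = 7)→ [0, 1, 1, 2, 3, 5, 8]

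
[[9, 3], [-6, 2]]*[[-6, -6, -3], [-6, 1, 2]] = [[-72, -51, -21], [24, 38, 22]]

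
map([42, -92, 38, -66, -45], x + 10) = 42+10=52, -92+10=-82, 38+10=48, -66+10=-56, -45+10=-35
= [52, -82, 48, -56, -35]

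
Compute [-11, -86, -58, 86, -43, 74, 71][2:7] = [-58, 86, -43, 74, 71]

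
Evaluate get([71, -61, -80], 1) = -61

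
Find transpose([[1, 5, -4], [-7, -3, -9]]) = [[1, -7], [5, -3], [-4, -9]]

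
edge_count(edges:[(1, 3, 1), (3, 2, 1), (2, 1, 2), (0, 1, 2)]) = 4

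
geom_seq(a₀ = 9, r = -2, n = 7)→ a_0 = 9*(-2)^0 = 9
a_1 = 9*(-2)^1 = -18
a_2 = 9*(-2)^2 = 36
...
= [9, -18, 36, -72, 144, -288, 576]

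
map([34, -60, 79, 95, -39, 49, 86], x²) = [1156, 3600, 6241, 9025, 1521, 2401, 7396]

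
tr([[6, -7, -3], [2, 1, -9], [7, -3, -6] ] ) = diagonal: 6 + 1 + (-6)
= 1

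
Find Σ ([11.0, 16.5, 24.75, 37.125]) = 11.0 + 16.5 + 24.75 + 37.125
= 89.375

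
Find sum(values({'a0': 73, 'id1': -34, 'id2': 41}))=80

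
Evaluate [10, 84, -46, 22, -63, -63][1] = 84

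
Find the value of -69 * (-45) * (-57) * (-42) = 7433370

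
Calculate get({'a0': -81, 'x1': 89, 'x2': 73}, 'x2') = 73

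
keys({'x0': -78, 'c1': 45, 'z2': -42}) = ['x0', 'c1', 'z2']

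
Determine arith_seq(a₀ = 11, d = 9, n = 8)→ [11, 20, 29, 38, 47, 56, 65, 74]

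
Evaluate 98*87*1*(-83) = -707658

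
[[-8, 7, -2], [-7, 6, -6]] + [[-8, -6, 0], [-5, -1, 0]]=[[-16, 1, -2], [-12, 5, -6]]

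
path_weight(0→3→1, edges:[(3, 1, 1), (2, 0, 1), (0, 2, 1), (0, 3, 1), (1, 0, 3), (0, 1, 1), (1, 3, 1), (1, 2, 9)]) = 2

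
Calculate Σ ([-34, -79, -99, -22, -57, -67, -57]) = -415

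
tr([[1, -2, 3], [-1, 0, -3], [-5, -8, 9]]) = diagonal: 1 + 0 + 9
= 10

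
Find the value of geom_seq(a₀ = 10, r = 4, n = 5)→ [10, 40, 160, 640, 2560]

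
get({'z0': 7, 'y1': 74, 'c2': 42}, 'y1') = 74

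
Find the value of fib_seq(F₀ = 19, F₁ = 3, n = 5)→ [19, 3, 22, 25, 47]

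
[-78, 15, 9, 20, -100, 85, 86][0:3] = [-78, 15, 9]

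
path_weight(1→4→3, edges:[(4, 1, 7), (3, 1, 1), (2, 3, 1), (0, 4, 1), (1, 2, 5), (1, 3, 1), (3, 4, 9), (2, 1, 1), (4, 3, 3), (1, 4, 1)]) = 4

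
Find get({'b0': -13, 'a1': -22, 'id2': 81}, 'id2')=81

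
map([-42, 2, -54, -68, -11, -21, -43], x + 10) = -42+10=-32, 2+10=12, -54+10=-44, -68+10=-58, -11+10=-1, -21+10=-11, -43+10=-33
= [-32, 12, -44, -58, -1, -11, -33]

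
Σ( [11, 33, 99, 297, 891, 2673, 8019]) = 12023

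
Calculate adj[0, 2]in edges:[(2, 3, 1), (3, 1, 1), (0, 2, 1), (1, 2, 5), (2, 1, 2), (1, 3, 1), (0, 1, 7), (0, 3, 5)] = 1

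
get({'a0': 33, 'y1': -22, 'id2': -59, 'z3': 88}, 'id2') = -59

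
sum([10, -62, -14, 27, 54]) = 15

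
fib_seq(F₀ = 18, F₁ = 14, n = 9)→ F_2 = F_1 + F_0 = 32
F_3 = F_2 + F_1 = 46
F_4 = F_3 + F_2 = 78
...
= [18, 14, 32, 46, 78, 124, 202, 326, 528]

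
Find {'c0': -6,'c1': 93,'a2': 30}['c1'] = 93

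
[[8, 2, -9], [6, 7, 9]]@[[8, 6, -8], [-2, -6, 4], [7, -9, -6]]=C[0][0] = (8)*(8) + (2)*(-2) + (-9)*(7) = -3
C[0][1] = (8)*(6) + (2)*(-6) + (-9)*(-9) = 117
C[0][2] = (8)*(-8) + (2)*(4) + (-9)*(-6) = -2
C[1][0] = (6)*(8) + (7)*(-2) + (9)*(7) = 97
C[1][1] = (6)*(6) + (7)*(-6) + (9)*(-9) = -87
C[1][2] = (6)*(-8) + (7)*(4) + (9)*(-6) = -74
= [[-3, 117, -2], [97, -87, -74]]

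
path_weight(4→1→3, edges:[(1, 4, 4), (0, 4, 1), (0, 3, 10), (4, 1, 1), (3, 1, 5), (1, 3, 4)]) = w(4→1)=1 + w(1→3)=4
= 5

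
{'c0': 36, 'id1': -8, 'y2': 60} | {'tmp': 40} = {'c0': 36, 'id1': -8, 'y2': 60, 'tmp': 40}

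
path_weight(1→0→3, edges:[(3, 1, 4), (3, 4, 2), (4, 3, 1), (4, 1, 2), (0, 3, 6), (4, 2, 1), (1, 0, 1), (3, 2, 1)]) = w(1→0)=1 + w(0→3)=6
= 7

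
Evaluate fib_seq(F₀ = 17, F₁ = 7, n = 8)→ [17, 7, 24, 31, 55, 86, 141, 227]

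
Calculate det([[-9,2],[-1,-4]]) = (-9)*(-4) - (2)*(-1)
= 38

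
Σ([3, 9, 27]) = 39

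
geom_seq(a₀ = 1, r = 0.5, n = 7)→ [1.0, 0.5, 0.25, 0.125, 0.0625, 0.03125, 0.015625]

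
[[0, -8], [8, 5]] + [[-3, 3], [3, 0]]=[[-3, -5], [11, 5]]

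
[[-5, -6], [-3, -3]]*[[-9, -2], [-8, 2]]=[[93, -2], [51, 0]]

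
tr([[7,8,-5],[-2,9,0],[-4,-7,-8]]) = 8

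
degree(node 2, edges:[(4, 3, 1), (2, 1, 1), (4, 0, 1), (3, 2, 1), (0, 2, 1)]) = 3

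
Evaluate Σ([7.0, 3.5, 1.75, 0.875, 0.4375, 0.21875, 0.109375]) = 13.890625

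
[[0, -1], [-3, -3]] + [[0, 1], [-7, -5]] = [[0, 0], [-10, -8]]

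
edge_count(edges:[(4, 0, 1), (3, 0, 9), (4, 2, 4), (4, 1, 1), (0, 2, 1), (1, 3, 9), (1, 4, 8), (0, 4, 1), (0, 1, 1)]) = 9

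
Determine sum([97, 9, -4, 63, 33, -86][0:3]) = slice → [97, 9, -4]
97 + 9 + (-4)
= 102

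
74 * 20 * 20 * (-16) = -473600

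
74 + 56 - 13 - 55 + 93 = 155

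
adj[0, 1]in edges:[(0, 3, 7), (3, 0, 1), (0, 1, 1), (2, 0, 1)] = 1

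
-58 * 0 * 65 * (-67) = 0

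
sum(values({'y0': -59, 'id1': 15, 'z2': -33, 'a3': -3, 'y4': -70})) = -150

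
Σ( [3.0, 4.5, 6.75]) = 14.25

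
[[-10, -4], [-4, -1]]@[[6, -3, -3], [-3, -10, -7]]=C[0][0] = (-10)*(6) + (-4)*(-3) = -48
C[0][1] = (-10)*(-3) + (-4)*(-10) = 70
C[0][2] = (-10)*(-3) + (-4)*(-7) = 58
C[1][0] = (-4)*(6) + (-1)*(-3) = -21
C[1][1] = (-4)*(-3) + (-1)*(-10) = 22
C[1][2] = (-4)*(-3) + (-1)*(-7) = 19
= [[-48, 70, 58], [-21, 22, 19]]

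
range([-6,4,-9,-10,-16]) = 20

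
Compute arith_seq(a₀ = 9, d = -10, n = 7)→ [9, -1, -11, -21, -31, -41, -51]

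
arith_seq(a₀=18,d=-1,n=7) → a_0 = 18 + 0*-1 = 18
a_1 = 18 + 1*-1 = 17
a_2 = 18 + 2*-1 = 16
...
= [18, 17, 16, 15, 14, 13, 12]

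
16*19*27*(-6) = -49248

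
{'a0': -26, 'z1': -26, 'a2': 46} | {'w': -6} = {'a0': -26, 'z1': -26, 'a2': 46, 'w': -6}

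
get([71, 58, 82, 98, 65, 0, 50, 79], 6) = 50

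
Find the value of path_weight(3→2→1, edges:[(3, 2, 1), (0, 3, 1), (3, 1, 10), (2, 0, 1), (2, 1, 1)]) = w(3→2)=1 + w(2→1)=1
= 2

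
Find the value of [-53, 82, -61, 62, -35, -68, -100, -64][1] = 82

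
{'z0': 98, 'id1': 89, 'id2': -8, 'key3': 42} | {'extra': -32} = {'z0': 98, 'id1': 89, 'id2': -8, 'key3': 42, 'extra': -32}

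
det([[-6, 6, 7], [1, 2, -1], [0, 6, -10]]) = (1)*(-6)*det([[2, -1], [6, -10]]) + (-1)*(6)*det([[1, -1], [0, -10]]) + (1)*(7)*det([[1, 2], [0, 6]])
= 84 + 60 + 42
= 186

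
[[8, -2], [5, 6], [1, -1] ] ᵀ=[[8, 5, 1], [-2, 6, -1]]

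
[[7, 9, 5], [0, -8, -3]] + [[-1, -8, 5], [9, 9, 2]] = [[6, 1, 10], [9, 1, -1]]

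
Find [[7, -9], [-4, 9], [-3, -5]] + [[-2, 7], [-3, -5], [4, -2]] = [[5, -2], [-7, 4], [1, -7]]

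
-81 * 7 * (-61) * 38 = 1314306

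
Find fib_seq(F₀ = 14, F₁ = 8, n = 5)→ [14, 8, 22, 30, 52]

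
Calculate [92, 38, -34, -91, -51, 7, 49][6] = 49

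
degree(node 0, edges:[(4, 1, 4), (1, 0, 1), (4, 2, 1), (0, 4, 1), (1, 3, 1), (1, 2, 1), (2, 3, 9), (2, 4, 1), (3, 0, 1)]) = incident: (1,0), (0,4), (3,0)
= 3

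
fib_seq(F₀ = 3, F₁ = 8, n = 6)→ [3, 8, 11, 19, 30, 49]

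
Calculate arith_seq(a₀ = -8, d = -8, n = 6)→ a_0 = -8 + 0*-8 = -8
a_1 = -8 + 1*-8 = -16
a_2 = -8 + 2*-8 = -24
...
= [-8, -16, -24, -32, -40, -48]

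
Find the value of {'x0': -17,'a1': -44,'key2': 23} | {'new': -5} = {'x0': -17, 'a1': -44, 'key2': 23, 'new': -5}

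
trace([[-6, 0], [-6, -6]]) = -12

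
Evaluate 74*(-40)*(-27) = 79920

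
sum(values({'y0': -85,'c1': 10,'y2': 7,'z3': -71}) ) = (-85) + 10 + 7 + (-71)
= -139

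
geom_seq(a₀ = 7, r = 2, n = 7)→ [7, 14, 28, 56, 112, 224, 448]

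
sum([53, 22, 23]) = 53 + 22 + 23
= 98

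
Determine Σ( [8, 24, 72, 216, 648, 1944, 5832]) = 8 + 24 + 72 + 216 + 648 + 1944 + 5832
= 8744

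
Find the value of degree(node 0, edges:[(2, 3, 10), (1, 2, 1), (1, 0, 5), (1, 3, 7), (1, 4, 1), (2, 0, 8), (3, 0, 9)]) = 3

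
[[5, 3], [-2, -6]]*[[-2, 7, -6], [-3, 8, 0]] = C[0][0] = (5)*(-2) + (3)*(-3) = -19
C[0][1] = (5)*(7) + (3)*(8) = 59
C[0][2] = (5)*(-6) + (3)*(0) = -30
C[1][0] = (-2)*(-2) + (-6)*(-3) = 22
C[1][1] = (-2)*(7) + (-6)*(8) = -62
C[1][2] = (-2)*(-6) + (-6)*(0) = 12
= [[-19, 59, -30], [22, -62, 12]]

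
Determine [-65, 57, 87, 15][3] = 15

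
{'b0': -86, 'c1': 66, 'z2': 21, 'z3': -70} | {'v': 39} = {'b0': -86, 'c1': 66, 'z2': 21, 'z3': -70, 'v': 39}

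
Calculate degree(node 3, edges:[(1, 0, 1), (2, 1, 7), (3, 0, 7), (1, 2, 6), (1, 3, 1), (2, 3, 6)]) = incident: (3,0), (1,3), (2,3)
= 3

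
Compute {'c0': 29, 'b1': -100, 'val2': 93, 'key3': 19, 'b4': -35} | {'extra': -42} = {'c0': 29, 'b1': -100, 'val2': 93, 'key3': 19, 'b4': -35, 'extra': -42}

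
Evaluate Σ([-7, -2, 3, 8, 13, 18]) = (-7) + (-2) + 3 + 8 + 13 + 18
= 33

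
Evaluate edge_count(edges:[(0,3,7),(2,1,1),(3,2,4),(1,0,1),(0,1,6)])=5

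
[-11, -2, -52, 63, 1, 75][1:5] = [-2, -52, 63, 1]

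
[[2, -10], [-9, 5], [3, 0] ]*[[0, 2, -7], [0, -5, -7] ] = C[0][0] = (2)*(0) + (-10)*(0) = 0
C[0][1] = (2)*(2) + (-10)*(-5) = 54
C[0][2] = (2)*(-7) + (-10)*(-7) = 56
C[1][0] = (-9)*(0) + (5)*(0) = 0
C[1][1] = (-9)*(2) + (5)*(-5) = -43
C[1][2] = (-9)*(-7) + (5)*(-7) = 28
... (3 more cells)
= [[0, 54, 56], [0, -43, 28], [0, 6, -21]]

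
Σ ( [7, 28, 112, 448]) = 7 + 28 + 112 + 448
= 595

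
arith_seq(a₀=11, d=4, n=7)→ [11, 15, 19, 23, 27, 31, 35]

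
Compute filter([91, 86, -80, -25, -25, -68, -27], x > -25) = keep x where x > -25: 91✓, 86✓, -80✗, -25✗, -25✗, -68✗, -27✗
= [91, 86]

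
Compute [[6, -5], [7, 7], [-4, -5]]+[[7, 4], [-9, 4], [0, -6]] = [[13, -1], [-2, 11], [-4, -11]]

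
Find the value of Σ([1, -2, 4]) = 3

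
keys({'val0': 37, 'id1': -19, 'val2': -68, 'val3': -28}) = ['val0', 'id1', 'val2', 'val3']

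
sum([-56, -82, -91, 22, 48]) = -159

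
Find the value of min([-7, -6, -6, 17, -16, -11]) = -16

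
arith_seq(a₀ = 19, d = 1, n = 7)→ [19, 20, 21, 22, 23, 24, 25]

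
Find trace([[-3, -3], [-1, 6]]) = diagonal: (-3) + 6
= 3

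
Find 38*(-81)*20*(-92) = 5663520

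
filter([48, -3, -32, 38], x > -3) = keep x where x > -3: 48✓, -3✗, -32✗, 38✓
= [48, 38]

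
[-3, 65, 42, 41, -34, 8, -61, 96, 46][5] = 8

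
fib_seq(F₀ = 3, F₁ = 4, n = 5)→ [3, 4, 7, 11, 18]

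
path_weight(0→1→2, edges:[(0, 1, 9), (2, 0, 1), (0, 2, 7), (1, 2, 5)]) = 14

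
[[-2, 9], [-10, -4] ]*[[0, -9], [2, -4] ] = C[0][0] = (-2)*(0) + (9)*(2) = 18
C[0][1] = (-2)*(-9) + (9)*(-4) = -18
C[1][0] = (-10)*(0) + (-4)*(2) = -8
C[1][1] = (-10)*(-9) + (-4)*(-4) = 106
= [[18, -18], [-8, 106]]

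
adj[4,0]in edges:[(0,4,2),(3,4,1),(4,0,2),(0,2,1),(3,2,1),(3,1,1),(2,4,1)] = 2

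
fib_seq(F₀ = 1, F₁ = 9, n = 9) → [1, 9, 10, 19, 29, 48, 77, 125, 202]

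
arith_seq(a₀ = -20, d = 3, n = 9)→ [-20, -17, -14, -11, -8, -5, -2, 1, 4]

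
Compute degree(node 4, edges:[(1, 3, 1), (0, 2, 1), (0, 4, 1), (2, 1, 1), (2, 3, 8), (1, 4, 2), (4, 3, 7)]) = 3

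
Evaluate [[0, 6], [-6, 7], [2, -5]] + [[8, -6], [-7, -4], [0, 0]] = [[8, 0], [-13, 3], [2, -5]]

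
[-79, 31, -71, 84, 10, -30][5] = -30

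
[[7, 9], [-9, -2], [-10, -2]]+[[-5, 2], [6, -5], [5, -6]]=[[2, 11], [-3, -7], [-5, -8]]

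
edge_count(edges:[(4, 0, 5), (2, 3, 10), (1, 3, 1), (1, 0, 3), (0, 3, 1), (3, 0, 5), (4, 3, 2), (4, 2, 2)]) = 8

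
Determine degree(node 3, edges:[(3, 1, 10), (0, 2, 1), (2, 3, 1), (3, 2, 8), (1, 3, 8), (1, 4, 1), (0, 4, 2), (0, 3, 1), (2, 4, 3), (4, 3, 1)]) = incident: (3,1), (2,3), (3,2), (1,3), (0,3), (4,3)
= 6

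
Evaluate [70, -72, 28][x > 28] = [70]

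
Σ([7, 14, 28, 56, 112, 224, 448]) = 7 + 14 + 28 + 56 + 112 + 224 + 448
= 889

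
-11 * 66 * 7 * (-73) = 370986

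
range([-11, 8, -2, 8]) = 19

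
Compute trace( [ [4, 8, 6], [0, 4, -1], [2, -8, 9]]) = diagonal: 4 + 4 + 9
= 17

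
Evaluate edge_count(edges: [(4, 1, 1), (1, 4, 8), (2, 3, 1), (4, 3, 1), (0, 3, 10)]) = 5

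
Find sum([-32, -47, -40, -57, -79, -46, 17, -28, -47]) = -359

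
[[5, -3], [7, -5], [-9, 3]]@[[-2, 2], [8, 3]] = C[0][0] = (5)*(-2) + (-3)*(8) = -34
C[0][1] = (5)*(2) + (-3)*(3) = 1
C[1][0] = (7)*(-2) + (-5)*(8) = -54
C[1][1] = (7)*(2) + (-5)*(3) = -1
C[2][0] = (-9)*(-2) + (3)*(8) = 42
C[2][1] = (-9)*(2) + (3)*(3) = -9
= [[-34, 1], [-54, -1], [42, -9]]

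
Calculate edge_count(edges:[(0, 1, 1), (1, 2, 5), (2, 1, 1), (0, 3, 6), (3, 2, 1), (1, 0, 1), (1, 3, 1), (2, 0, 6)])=8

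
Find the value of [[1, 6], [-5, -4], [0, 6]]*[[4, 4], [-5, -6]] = [[-26, -32], [0, 4], [-30, -36]]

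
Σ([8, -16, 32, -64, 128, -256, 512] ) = 344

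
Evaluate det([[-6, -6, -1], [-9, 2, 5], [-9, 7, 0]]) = 525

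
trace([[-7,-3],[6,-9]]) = -16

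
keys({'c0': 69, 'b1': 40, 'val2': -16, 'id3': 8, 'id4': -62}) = ['c0', 'b1', 'val2', 'id3', 'id4']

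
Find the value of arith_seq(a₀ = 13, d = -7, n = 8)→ [13, 6, -1, -8, -15, -22, -29, -36]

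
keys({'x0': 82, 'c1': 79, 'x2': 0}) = ['x0', 'c1', 'x2']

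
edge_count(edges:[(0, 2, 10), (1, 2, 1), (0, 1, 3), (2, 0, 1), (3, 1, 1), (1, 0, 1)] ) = 6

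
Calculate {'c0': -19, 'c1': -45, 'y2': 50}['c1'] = -45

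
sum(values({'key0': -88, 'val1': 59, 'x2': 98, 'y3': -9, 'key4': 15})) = 75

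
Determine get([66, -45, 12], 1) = -45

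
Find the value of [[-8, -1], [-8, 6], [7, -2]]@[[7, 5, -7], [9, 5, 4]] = [[-65, -45, 52], [-2, -10, 80], [31, 25, -57]]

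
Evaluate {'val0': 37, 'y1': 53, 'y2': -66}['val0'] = 37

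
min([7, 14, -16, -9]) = -16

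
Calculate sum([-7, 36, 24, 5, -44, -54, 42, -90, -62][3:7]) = -51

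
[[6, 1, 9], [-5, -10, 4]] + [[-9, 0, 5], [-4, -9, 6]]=[[-3, 1, 14], [-9, -19, 10]]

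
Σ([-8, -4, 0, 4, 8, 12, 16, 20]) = 48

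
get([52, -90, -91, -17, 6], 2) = -91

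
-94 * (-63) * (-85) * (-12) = 6040440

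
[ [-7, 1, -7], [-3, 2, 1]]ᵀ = [[-7, -3], [1, 2], [-7, 1]]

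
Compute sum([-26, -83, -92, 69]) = (-26) + (-83) + (-92) + 69
= -132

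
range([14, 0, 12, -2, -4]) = 18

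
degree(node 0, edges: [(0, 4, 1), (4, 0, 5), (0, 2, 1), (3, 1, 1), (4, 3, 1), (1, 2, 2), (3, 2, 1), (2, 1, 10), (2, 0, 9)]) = incident: (0,4), (4,0), (0,2), (2,0)
= 4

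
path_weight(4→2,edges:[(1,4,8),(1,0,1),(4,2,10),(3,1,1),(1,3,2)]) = w(4→2)=10
= 10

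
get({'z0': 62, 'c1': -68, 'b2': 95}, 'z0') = 62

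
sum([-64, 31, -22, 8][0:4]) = -47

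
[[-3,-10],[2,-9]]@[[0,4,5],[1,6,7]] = C[0][0] = (-3)*(0) + (-10)*(1) = -10
C[0][1] = (-3)*(4) + (-10)*(6) = -72
C[0][2] = (-3)*(5) + (-10)*(7) = -85
C[1][0] = (2)*(0) + (-9)*(1) = -9
C[1][1] = (2)*(4) + (-9)*(6) = -46
C[1][2] = (2)*(5) + (-9)*(7) = -53
= [[-10, -72, -85], [-9, -46, -53]]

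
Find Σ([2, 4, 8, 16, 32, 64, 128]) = 2 + 4 + 8 + 16 + 32 + 64 + 128
= 254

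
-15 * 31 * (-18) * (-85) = -711450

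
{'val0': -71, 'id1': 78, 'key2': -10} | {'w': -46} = {'val0': -71, 'id1': 78, 'key2': -10, 'w': -46}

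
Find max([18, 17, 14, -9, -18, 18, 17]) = 18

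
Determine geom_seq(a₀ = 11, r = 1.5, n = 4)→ a_0 = 11*1.5^0 = 11.0
a_1 = 11*1.5^1 = 16.5
a_2 = 11*1.5^2 = 24.75
...
= [11.0, 16.5, 24.75, 37.125]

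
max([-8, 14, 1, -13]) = 14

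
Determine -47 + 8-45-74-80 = -238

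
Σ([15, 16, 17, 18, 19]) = 85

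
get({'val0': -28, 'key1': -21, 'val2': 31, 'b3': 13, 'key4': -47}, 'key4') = -47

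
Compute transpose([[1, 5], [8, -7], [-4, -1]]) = [[1, 8, -4], [5, -7, -1]]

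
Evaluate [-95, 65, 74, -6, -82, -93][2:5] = [74, -6, -82]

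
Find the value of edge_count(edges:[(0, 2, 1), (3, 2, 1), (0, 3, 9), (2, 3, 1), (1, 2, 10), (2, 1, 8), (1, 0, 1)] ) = 7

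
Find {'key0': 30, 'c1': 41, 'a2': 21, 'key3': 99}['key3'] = 99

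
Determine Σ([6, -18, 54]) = 42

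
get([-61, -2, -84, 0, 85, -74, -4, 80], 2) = -84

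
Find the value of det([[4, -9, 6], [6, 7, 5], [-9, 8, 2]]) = (1)*(4)*det([[7, 5], [8, 2]]) + (-1)*(-9)*det([[6, 5], [-9, 2]]) + (1)*(6)*det([[6, 7], [-9, 8]])
= -104 + 513 + 666
= 1075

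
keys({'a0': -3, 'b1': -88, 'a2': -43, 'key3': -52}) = ['a0', 'b1', 'a2', 'key3']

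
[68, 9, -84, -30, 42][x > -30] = [68, 9, 42]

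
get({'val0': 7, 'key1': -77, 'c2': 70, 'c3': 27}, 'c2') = 70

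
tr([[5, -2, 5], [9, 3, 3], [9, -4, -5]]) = diagonal: 5 + 3 + (-5)
= 3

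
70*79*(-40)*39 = -8626800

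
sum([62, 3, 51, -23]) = 93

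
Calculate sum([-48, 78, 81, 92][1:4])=slice → [78, 81, 92]
78 + 81 + 92
= 251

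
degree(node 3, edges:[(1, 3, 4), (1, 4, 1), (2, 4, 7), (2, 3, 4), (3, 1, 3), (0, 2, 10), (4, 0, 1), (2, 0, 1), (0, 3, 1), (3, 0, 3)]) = 5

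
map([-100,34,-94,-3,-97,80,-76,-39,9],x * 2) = -100*2=-200, 34*2=68, -94*2=-188, -3*2=-6, -97*2=-194, 80*2=160, -76*2=-152, -39*2=-78, 9*2=18
= [-200, 68, -188, -6, -194, 160, -152, -78, 18]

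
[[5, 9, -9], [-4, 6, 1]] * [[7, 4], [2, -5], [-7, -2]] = C[0][0] = (5)*(7) + (9)*(2) + (-9)*(-7) = 116
C[0][1] = (5)*(4) + (9)*(-5) + (-9)*(-2) = -7
C[1][0] = (-4)*(7) + (6)*(2) + (1)*(-7) = -23
C[1][1] = (-4)*(4) + (6)*(-5) + (1)*(-2) = -48
= [[116, -7], [-23, -48]]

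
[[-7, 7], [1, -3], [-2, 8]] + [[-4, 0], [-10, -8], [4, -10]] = [[-11, 7], [-9, -11], [2, -2]]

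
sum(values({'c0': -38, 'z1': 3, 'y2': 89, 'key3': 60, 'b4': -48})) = (-38) + 3 + 89 + 60 + (-48)
= 66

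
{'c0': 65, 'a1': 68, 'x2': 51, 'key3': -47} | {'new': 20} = {'c0': 65, 'a1': 68, 'x2': 51, 'key3': -47, 'new': 20}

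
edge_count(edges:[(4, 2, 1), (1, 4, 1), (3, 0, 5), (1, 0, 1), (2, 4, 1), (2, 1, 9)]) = 6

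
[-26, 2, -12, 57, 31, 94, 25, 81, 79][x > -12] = keep x where x > -12: -26✗, 2✓, -12✗, 57✓, 31✓, 94✓, 25✓, 81✓, 79✓
= [2, 57, 31, 94, 25, 81, 79]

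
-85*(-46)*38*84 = 12480720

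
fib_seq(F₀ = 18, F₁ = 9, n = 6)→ [18, 9, 27, 36, 63, 99]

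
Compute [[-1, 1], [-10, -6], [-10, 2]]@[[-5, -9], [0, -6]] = [[5, 3], [50, 126], [50, 78]]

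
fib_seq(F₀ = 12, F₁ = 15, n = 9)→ F_2 = F_1 + F_0 = 27
F_3 = F_2 + F_1 = 42
F_4 = F_3 + F_2 = 69
...
= [12, 15, 27, 42, 69, 111, 180, 291, 471]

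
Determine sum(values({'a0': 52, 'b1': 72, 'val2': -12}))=112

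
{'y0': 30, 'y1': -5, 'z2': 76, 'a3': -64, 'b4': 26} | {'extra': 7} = {'y0': 30, 'y1': -5, 'z2': 76, 'a3': -64, 'b4': 26, 'extra': 7}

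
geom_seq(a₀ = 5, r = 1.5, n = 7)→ a_0 = 5*1.5^0 = 5.0
a_1 = 5*1.5^1 = 7.5
a_2 = 5*1.5^2 = 11.25
...
= [5.0, 7.5, 11.25, 16.875, 25.3125, 37.96875, 56.953125]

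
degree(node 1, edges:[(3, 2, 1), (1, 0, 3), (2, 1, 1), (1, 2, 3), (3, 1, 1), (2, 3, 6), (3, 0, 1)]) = incident: (1,0), (2,1), (1,2), (3,1)
= 4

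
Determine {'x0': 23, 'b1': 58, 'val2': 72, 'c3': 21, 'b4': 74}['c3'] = 21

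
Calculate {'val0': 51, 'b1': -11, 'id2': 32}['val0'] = 51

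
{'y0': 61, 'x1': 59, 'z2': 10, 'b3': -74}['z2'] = 10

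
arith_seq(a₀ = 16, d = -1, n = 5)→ [16, 15, 14, 13, 12]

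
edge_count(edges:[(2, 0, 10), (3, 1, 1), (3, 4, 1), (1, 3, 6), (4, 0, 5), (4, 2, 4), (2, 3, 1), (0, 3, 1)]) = 8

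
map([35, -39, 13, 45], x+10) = [45, -29, 23, 55]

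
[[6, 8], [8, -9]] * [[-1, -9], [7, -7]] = [[50, -110], [-71, -9]]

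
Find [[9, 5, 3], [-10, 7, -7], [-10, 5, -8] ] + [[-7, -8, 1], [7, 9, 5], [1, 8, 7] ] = [[2, -3, 4], [-3, 16, -2], [-9, 13, -1]]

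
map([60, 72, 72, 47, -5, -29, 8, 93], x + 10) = 60+10=70, 72+10=82, 72+10=82, 47+10=57, -5+10=5, -29+10=-19, 8+10=18, 93+10=103
= [70, 82, 82, 57, 5, -19, 18, 103]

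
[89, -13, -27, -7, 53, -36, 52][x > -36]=keep x where x > -36: 89✓, -13✓, -27✓, -7✓, 53✓, -36✗, 52✓
= [89, -13, -27, -7, 53, 52]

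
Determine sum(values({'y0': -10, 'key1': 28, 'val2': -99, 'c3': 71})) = -10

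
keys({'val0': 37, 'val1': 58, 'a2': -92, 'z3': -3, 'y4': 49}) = ['val0', 'val1', 'a2', 'z3', 'y4']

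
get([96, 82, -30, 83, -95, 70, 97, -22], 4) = -95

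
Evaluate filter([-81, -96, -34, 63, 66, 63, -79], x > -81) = keep x where x > -81: -81✗, -96✗, -34✓, 63✓, 66✓, 63✓, -79✓
= [-34, 63, 66, 63, -79]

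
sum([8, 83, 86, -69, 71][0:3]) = slice → [8, 83, 86]
8 + 83 + 86
= 177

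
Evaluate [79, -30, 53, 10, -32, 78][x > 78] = [79]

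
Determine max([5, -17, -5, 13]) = 13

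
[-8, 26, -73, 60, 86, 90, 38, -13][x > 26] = keep x where x > 26: -8✗, 26✗, -73✗, 60✓, 86✓, 90✓, 38✓, -13✗
= [60, 86, 90, 38]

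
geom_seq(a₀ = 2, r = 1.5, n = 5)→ a_0 = 2*1.5^0 = 2.0
a_1 = 2*1.5^1 = 3.0
a_2 = 2*1.5^2 = 4.5
...
= [2.0, 3.0, 4.5, 6.75, 10.125]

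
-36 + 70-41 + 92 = 85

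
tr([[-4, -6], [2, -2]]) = diagonal: (-4) + (-2)
= -6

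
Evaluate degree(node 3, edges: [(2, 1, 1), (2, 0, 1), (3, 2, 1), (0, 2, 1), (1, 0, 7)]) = 1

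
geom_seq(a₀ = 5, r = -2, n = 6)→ a_0 = 5*(-2)^0 = 5
a_1 = 5*(-2)^1 = -10
a_2 = 5*(-2)^2 = 20
...
= [5, -10, 20, -40, 80, -160]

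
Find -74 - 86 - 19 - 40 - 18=-237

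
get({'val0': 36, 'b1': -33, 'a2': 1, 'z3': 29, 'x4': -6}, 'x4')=-6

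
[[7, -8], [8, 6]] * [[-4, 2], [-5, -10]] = C[0][0] = (7)*(-4) + (-8)*(-5) = 12
C[0][1] = (7)*(2) + (-8)*(-10) = 94
C[1][0] = (8)*(-4) + (6)*(-5) = -62
C[1][1] = (8)*(2) + (6)*(-10) = -44
= [[12, 94], [-62, -44]]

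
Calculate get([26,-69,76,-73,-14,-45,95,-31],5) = -45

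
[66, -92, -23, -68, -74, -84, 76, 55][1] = -92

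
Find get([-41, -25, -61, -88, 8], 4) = 8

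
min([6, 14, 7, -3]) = -3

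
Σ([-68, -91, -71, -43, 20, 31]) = -222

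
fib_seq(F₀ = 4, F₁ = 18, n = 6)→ F_2 = F_1 + F_0 = 22
F_3 = F_2 + F_1 = 40
F_4 = F_3 + F_2 = 62
...
= [4, 18, 22, 40, 62, 102]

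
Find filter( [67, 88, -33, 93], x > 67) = keep x where x > 67: 67✗, 88✓, -33✗, 93✓
= [88, 93]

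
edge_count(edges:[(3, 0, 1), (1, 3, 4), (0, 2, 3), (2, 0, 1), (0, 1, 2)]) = 5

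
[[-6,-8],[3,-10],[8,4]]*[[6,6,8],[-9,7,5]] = [[36, -92, -88], [108, -52, -26], [12, 76, 84]]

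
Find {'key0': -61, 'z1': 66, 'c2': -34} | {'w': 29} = {'key0': -61, 'z1': 66, 'c2': -34, 'w': 29}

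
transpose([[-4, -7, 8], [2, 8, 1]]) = [[-4, 2], [-7, 8], [8, 1]]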